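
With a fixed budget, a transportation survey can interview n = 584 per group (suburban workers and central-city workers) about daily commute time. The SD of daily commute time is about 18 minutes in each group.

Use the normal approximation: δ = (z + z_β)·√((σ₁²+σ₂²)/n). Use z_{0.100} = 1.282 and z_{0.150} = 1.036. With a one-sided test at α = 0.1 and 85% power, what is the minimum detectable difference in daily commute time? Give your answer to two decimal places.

δ = (z_α + z_β) · √((σ₁²+σ₂²)/n)
  = (1.282 + 1.036) · √(648/584)
  = 2.318 · √1.1096
  = 2.318 · 1.0534
  = 2.4417

Minimum detectable difference ≈ 2.44 minutes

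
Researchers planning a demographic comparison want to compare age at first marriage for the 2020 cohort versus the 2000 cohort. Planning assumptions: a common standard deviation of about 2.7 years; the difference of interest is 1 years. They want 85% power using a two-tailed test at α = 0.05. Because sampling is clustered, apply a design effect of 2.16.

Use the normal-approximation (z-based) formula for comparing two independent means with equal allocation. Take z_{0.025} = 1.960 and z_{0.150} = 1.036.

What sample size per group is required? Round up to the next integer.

n = 283 per group

n = (z_{α/2} + z_β)² · (σ₁² + σ₂²) / δ²
  = (1.960 + 1.036)² · (2·2.7² = 14.58) / 1²
  = 8.9760 · 14.58 / 1
  = 130.87
Design effect: 2.16 × 130.87 = 282.68.
Round up → n = 283 per group.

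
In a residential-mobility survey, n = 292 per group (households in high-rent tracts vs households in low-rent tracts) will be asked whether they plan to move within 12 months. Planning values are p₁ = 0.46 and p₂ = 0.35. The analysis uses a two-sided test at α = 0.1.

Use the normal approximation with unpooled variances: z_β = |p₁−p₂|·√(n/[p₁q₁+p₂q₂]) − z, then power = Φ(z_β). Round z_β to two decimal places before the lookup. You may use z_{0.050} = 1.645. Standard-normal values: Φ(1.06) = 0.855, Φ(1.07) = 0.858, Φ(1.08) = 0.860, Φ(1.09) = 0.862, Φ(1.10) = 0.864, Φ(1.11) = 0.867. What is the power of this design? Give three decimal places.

z_β = |p₁−p₂|·√(n/[p₁q₁+p₂q₂]) − z_{α/2}
    = 0.11 · √(292/0.4759) − 1.645
    = 0.11 · 24.7704 − 1.645
    = 2.7247 − 1.645 = 1.0797 → 1.08
Power = Φ(1.08) = 0.860.

Power ≈ 0.860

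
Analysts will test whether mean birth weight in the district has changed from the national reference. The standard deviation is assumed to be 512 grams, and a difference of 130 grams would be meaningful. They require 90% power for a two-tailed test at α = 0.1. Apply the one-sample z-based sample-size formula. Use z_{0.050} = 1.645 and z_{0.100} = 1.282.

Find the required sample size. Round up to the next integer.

n = 133

n = (z_{α/2} + z_β)² · σ² / δ²
  = (1.645 + 1.282)² · 512² / 130²
  = 8.5673 · 262144 / 16900
  = 132.89
Round up → n = 133.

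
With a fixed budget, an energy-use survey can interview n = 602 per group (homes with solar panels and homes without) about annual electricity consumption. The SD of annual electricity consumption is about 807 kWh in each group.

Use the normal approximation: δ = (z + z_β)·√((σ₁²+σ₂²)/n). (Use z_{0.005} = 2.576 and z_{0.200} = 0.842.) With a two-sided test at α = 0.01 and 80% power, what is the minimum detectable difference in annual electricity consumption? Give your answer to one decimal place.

δ = (z_{α/2} + z_β) · √((σ₁²+σ₂²)/n)
  = (2.576 + 0.842) · √(1302498/602)
  = 3.418 · √2163.6
  = 3.418 · 46.5147
  = 158.9873

Minimum detectable difference ≈ 159.0 kWh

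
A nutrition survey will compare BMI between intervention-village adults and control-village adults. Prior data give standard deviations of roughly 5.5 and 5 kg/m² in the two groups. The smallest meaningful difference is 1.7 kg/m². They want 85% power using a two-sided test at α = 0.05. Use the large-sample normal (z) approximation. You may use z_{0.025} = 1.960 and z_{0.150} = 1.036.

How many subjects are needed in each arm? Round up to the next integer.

n = 172 per group

n = (z_{α/2} + z_β)² · (σ₁² + σ₂²) / δ²
  = (1.960 + 1.036)² · (5.5² + 5² = 55.25) / 1.7²
  = 8.9760 · 55.25 / 2.89
  = 171.60
Round up → n = 172 per group.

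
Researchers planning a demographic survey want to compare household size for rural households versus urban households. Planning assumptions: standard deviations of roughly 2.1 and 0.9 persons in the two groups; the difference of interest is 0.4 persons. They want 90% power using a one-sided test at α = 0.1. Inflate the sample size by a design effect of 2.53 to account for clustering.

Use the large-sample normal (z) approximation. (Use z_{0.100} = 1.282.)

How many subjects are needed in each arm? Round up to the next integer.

n = 543 per group

n = (z_α + z_β)² · (σ₁² + σ₂²) / δ²
  = (1.282 + 1.282)² · (2.1² + 0.9² = 5.22) / 0.4²
  = 6.5741 · 5.22 / 0.16
  = 214.48
Design effect: 2.53 × 214.48 = 542.63.
Round up → n = 543 per group.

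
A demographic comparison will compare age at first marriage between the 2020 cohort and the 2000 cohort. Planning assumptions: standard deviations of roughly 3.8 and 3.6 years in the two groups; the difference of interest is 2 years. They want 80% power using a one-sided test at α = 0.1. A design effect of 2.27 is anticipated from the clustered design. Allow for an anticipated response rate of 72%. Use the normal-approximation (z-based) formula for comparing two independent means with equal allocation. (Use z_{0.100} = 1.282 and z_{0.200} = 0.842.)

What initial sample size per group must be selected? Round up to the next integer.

n = (z_α + z_β)² · (σ₁² + σ₂²) / δ²
  = (1.282 + 0.842)² · (3.8² + 3.6² = 27.4) / 2²
  = 4.5114 · 27.4 / 4
  = 30.90
Design effect: 2.27 × 30.90 = 70.15.
Adjust for 72% response: 70.15 / 0.72 = 97.43.
Round up → n = 98 per group.

n = 98 per group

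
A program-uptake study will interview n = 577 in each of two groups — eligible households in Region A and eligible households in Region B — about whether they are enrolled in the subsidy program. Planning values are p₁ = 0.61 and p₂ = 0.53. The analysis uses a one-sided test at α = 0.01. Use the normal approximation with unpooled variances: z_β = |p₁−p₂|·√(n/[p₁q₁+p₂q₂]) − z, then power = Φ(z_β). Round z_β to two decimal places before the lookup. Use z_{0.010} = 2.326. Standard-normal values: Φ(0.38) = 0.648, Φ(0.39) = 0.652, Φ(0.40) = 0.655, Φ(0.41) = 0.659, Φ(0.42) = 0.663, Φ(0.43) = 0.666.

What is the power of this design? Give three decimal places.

z_β = |p₁−p₂|·√(n/[p₁q₁+p₂q₂]) − z_α
    = 0.08 · √(577/0.4870) − 2.326
    = 0.08 · 34.4210 − 2.326
    = 2.7537 − 2.326 = 0.4277 → 0.43
Power = Φ(0.43) = 0.666.

Power ≈ 0.666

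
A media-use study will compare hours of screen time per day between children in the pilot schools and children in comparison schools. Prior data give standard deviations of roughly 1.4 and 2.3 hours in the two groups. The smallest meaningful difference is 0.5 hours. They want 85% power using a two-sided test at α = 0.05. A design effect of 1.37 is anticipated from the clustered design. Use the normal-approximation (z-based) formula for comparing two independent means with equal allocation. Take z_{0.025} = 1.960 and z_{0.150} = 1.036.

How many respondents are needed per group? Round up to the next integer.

n = (z_{α/2} + z_β)² · (σ₁² + σ₂²) / δ²
  = (1.960 + 1.036)² · (1.4² + 2.3² = 7.25) / 0.5²
  = 8.9760 · 7.25 / 0.25
  = 260.30
Design effect: 1.37 × 260.30 = 356.62.
Round up → n = 357 per group.

n = 357 per group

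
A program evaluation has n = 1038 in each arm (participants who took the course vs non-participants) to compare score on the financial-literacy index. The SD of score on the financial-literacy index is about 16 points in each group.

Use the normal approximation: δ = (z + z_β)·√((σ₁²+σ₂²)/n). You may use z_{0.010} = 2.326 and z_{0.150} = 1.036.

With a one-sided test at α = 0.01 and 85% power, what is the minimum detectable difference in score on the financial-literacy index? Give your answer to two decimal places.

δ = (z_α + z_β) · √((σ₁²+σ₂²)/n)
  = (2.326 + 1.036) · √(512/1038)
  = 3.362 · √0.49326
  = 3.362 · 0.7023
  = 2.3612

Minimum detectable difference ≈ 2.36 points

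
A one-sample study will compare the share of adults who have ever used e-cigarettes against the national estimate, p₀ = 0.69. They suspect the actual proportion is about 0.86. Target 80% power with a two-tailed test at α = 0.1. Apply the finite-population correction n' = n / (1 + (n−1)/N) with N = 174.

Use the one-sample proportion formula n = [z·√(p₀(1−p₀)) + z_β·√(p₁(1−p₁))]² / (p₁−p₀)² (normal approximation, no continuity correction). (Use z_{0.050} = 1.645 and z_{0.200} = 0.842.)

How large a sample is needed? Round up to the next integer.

n = 32

n = [z_{α/2}·√(p₀q₀) + z_β·√(p₁q₁)]² / (p₁ − p₀)²
  = [1.645·√(0.69·0.31) + 0.842·√(0.86·0.14)]² / (0.17)²
  = [1.645·0.4625 + 0.842·0.3470]² / 0.0289
  = [1.0530]² / 0.0289
  = 38.36
Finite-population correction (N = 174): 38.36 / (1 + (38.36 − 1)/174) = 31.58.
Round up → n = 32.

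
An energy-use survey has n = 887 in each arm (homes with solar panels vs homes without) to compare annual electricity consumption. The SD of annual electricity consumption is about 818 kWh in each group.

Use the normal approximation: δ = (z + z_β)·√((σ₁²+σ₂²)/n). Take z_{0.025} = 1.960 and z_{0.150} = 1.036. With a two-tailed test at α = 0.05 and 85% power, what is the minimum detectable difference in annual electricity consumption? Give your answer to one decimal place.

Minimum detectable difference ≈ 116.4 kWh

δ = (z_{α/2} + z_β) · √((σ₁²+σ₂²)/n)
  = (1.960 + 1.036) · √(1338248/887)
  = 2.996 · √1508.7
  = 2.996 · 38.8424
  = 116.3719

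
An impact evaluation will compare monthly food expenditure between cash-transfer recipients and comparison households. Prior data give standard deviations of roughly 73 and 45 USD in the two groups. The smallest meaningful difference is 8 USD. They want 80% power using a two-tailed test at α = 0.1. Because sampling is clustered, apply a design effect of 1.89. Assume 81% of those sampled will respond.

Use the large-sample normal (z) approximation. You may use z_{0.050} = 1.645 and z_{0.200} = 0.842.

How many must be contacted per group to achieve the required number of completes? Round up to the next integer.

n = (z_{α/2} + z_β)² · (σ₁² + σ₂²) / δ²
  = (1.645 + 0.842)² · (73² + 45² = 7354) / 8²
  = 6.1852 · 7354 / 64
  = 710.71
Design effect: 1.89 × 710.71 = 1343.25.
Adjust for 81% response: 1343.25 / 0.81 = 1658.33.
Round up → n = 1659 per group.

n = 1659 per group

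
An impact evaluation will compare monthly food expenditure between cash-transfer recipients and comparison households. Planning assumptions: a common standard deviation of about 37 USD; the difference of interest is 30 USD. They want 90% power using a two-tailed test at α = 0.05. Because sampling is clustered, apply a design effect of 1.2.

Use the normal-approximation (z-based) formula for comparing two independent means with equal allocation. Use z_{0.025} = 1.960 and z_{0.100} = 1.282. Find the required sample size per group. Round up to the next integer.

n = 39 per group

n = (z_{α/2} + z_β)² · (σ₁² + σ₂²) / δ²
  = (1.960 + 1.282)² · (2·37² = 2738) / 30²
  = 10.5106 · 2738 / 900
  = 31.98
Design effect: 1.2 × 31.98 = 38.37.
Round up → n = 39 per group.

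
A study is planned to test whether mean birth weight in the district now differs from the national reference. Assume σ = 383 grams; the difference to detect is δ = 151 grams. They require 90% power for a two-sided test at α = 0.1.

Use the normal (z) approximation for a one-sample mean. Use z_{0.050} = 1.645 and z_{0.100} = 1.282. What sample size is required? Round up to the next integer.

n = 56

n = (z_{α/2} + z_β)² · σ² / δ²
  = (1.645 + 1.282)² · 383² / 151²
  = 8.5673 · 146689 / 22801
  = 55.12
Round up → n = 56.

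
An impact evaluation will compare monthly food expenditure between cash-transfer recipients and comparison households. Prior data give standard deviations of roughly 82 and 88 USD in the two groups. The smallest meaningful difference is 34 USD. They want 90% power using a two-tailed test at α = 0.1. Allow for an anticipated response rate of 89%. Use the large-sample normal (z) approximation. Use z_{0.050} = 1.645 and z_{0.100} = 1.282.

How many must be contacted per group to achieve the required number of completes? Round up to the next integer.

n = 121 per group

n = (z_{α/2} + z_β)² · (σ₁² + σ₂²) / δ²
  = (1.645 + 1.282)² · (82² + 88² = 14468) / 34²
  = 8.5673 · 14468 / 1156
  = 107.23
Adjust for 89% response: 107.23 / 0.89 = 120.48.
Round up → n = 121 per group.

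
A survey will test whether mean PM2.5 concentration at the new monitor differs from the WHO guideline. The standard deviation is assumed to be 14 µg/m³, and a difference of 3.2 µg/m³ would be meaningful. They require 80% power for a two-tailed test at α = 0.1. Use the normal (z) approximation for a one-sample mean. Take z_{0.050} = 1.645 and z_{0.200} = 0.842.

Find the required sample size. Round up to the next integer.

n = (z_{α/2} + z_β)² · σ² / δ²
  = (1.645 + 0.842)² · 14² / 3.2²
  = 6.1852 · 196 / 10.24
  = 118.39
Round up → n = 119.

n = 119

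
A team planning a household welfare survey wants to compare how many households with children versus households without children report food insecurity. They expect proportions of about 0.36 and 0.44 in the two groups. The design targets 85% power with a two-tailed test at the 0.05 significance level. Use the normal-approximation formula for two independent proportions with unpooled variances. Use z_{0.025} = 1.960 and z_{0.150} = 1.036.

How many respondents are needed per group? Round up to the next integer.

n = (z_{α/2} + z_β)² · [p₁(1−p₁) + p₂(1−p₂)] / (p₁ − p₂)²
  = (1.960 + 1.036)² · (0.36·0.64 + 0.44·0.56) / (-0.08)²
  = (2.996)² · (0.2304 + 0.2464) / 0.0064
  = 8.9760 · 0.4768 / 0.0064
  = 668.71
Round up → n = 669 per group.

n = 669 per group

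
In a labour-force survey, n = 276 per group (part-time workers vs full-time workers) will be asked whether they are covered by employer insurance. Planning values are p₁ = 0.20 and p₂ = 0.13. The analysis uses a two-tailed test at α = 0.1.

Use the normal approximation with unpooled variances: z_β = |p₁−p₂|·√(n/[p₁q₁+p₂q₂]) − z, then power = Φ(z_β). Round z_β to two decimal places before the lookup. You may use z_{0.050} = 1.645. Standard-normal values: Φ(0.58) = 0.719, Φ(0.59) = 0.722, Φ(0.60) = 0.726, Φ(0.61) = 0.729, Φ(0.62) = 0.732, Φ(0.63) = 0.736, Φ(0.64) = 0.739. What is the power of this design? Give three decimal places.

z_β = |p₁−p₂|·√(n/[p₁q₁+p₂q₂]) − z_{α/2}
    = 0.07 · √(276/0.2731) − 1.645
    = 0.07 · 31.7902 − 1.645
    = 2.2253 − 1.645 = 0.5803 → 0.58
Power = Φ(0.58) = 0.719.

Power ≈ 0.719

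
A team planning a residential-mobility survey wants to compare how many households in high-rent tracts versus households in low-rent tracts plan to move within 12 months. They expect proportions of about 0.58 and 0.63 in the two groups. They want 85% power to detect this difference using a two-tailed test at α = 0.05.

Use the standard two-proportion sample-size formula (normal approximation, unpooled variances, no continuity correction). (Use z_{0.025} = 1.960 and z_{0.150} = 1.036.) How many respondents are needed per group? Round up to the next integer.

n = (z_{α/2} + z_β)² · [p₁(1−p₁) + p₂(1−p₂)] / (p₁ − p₂)²
  = (1.960 + 1.036)² · (0.58·0.42 + 0.63·0.37) / (-0.05)²
  = (2.996)² · (0.2436 + 0.2331) / 0.0025
  = 8.9760 · 0.4767 / 0.0025
  = 1711.55
Round up → n = 1712 per group.

n = 1712 per group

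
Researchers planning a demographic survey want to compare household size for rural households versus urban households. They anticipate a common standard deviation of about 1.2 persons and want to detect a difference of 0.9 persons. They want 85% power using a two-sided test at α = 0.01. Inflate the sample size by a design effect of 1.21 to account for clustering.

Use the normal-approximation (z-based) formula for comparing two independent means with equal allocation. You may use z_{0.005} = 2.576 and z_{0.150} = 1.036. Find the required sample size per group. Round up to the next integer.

n = 57 per group

n = (z_{α/2} + z_β)² · (σ₁² + σ₂²) / δ²
  = (2.576 + 1.036)² · (2·1.2² = 2.88) / 0.9²
  = 13.0465 · 2.88 / 0.81
  = 46.39
Design effect: 1.21 × 46.39 = 56.13.
Round up → n = 57 per group.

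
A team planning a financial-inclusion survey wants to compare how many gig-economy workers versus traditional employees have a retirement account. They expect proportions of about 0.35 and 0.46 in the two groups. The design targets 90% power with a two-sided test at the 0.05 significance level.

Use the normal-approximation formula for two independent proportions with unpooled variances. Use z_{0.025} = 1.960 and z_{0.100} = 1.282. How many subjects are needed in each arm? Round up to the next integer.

n = 414 per group

n = (z_{α/2} + z_β)² · [p₁(1−p₁) + p₂(1−p₂)] / (p₁ − p₂)²
  = (1.960 + 1.282)² · (0.35·0.65 + 0.46·0.54) / (-0.11)²
  = (3.242)² · (0.2275 + 0.2484) / 0.0121
  = 10.5106 · 0.4759 / 0.0121
  = 413.39
Round up → n = 414 per group.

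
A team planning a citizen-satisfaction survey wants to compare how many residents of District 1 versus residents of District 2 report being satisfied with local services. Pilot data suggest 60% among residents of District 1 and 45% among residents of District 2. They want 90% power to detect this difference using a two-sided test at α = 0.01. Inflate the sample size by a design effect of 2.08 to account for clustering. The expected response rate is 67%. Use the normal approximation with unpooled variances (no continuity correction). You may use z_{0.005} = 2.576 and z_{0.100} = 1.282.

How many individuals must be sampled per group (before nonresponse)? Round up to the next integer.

n = 1002 per group

n = (z_{α/2} + z_β)² · [p₁(1−p₁) + p₂(1−p₂)] / (p₁ − p₂)²
  = (2.576 + 1.282)² · (0.60·0.40 + 0.45·0.55) / (0.15)²
  = (3.858)² · (0.2400 + 0.2475) / 0.0225
  = 14.8842 · 0.4875 / 0.0225
  = 322.49
Design effect: 2.08 × 322.49 = 670.78.
Adjust for 67% response: 670.78 / 0.67 = 1001.16.
Round up → n = 1002 per group.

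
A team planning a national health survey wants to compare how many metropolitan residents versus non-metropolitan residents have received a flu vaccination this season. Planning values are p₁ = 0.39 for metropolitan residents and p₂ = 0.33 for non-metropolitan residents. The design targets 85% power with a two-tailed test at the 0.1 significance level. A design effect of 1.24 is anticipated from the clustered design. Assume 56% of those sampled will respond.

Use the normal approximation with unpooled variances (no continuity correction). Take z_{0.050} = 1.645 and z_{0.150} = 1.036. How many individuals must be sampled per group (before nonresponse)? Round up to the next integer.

n = 2030 per group

n = (z_{α/2} + z_β)² · [p₁(1−p₁) + p₂(1−p₂)] / (p₁ − p₂)²
  = (1.645 + 1.036)² · (0.39·0.61 + 0.33·0.67) / (0.06)²
  = (2.681)² · (0.2379 + 0.2211) / 0.0036
  = 7.1878 · 0.4590 / 0.0036
  = 916.44
Design effect: 1.24 × 916.44 = 1136.39.
Adjust for 56% response: 1136.39 / 0.56 = 2029.26.
Round up → n = 2030 per group.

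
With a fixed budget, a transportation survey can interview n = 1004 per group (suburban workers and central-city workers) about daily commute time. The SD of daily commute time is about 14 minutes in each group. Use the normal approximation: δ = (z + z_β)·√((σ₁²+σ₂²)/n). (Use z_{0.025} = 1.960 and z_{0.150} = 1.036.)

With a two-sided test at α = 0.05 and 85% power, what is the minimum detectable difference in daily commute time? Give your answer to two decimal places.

Minimum detectable difference ≈ 1.87 minutes

δ = (z_{α/2} + z_β) · √((σ₁²+σ₂²)/n)
  = (1.960 + 1.036) · √(392/1004)
  = 2.996 · √0.39044
  = 2.996 · 0.6249
  = 1.8721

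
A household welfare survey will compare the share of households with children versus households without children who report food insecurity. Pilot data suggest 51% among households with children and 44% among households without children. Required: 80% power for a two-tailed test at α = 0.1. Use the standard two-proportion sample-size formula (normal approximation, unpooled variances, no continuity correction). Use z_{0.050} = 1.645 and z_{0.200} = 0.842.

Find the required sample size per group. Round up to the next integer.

n = (z_{α/2} + z_β)² · [p₁(1−p₁) + p₂(1−p₂)] / (p₁ − p₂)²
  = (1.645 + 0.842)² · (0.51·0.49 + 0.44·0.56) / (0.07)²
  = (2.487)² · (0.2499 + 0.2464) / 0.0049
  = 6.1852 · 0.4963 / 0.0049
  = 626.47
Round up → n = 627 per group.

n = 627 per group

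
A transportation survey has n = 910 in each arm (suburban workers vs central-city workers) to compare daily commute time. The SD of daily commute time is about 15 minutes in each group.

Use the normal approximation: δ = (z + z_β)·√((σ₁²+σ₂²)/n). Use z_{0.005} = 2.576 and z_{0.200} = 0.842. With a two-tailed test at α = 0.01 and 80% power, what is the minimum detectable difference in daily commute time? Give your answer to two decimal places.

Minimum detectable difference ≈ 2.40 minutes

δ = (z_{α/2} + z_β) · √((σ₁²+σ₂²)/n)
  = (2.576 + 0.842) · √(450/910)
  = 3.418 · √0.49451
  = 3.418 · 0.7032
  = 2.4036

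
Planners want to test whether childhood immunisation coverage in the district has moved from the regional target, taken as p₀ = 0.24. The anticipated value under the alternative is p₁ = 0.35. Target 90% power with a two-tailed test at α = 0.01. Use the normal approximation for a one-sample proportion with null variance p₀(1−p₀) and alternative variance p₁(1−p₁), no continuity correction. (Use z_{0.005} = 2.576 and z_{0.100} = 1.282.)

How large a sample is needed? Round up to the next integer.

n = 243

n = [z_{α/2}·√(p₀q₀) + z_β·√(p₁q₁)]² / (p₁ − p₀)²
  = [2.576·√(0.24·0.76) + 1.282·√(0.35·0.65)]² / (0.11)²
  = [2.576·0.4271 + 1.282·0.4770]² / 0.0121
  = [1.7116]² / 0.0121
  = 242.13
Round up → n = 243.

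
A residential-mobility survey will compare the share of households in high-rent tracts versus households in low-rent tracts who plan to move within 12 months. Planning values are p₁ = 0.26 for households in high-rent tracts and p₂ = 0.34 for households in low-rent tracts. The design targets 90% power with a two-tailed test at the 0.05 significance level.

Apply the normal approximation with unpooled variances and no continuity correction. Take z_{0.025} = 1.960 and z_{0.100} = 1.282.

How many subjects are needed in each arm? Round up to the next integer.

n = 685 per group

n = (z_{α/2} + z_β)² · [p₁(1−p₁) + p₂(1−p₂)] / (p₁ − p₂)²
  = (1.960 + 1.282)² · (0.26·0.74 + 0.34·0.66) / (-0.08)²
  = (3.242)² · (0.1924 + 0.2244) / 0.0064
  = 10.5106 · 0.4168 / 0.0064
  = 684.50
Round up → n = 685 per group.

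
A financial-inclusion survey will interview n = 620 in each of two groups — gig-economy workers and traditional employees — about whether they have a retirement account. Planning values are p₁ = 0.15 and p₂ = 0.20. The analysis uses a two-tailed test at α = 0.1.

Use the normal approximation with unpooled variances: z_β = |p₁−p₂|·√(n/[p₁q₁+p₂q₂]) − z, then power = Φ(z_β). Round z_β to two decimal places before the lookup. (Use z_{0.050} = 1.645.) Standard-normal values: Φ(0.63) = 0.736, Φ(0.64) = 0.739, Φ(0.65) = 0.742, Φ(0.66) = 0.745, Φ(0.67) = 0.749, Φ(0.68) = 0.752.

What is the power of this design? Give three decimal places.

z_β = |p₁−p₂|·√(n/[p₁q₁+p₂q₂]) − z_{α/2}
    = 0.05 · √(620/0.2875) − 1.645
    = 0.05 · 46.4384 − 1.645
    = 2.3219 − 1.645 = 0.6769 → 0.68
Power = Φ(0.68) = 0.752.

Power ≈ 0.752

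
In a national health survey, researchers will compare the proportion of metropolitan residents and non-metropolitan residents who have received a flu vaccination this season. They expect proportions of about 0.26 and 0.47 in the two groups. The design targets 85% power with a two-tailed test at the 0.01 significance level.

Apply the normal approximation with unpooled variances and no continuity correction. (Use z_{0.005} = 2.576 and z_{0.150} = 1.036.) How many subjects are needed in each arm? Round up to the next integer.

n = 131 per group

n = (z_{α/2} + z_β)² · [p₁(1−p₁) + p₂(1−p₂)] / (p₁ − p₂)²
  = (2.576 + 1.036)² · (0.26·0.74 + 0.47·0.53) / (-0.21)²
  = (3.612)² · (0.1924 + 0.2491) / 0.0441
  = 13.0465 · 0.4415 / 0.0441
  = 130.61
Round up → n = 131 per group.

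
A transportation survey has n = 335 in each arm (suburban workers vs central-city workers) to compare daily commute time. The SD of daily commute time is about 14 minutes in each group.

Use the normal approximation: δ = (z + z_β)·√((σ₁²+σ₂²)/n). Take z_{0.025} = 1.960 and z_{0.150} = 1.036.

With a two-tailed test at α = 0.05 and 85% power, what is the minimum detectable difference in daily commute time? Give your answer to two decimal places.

Minimum detectable difference ≈ 3.24 minutes

δ = (z_{α/2} + z_β) · √((σ₁²+σ₂²)/n)
  = (1.960 + 1.036) · √(392/335)
  = 2.996 · √1.1701
  = 2.996 · 1.0817
  = 3.2409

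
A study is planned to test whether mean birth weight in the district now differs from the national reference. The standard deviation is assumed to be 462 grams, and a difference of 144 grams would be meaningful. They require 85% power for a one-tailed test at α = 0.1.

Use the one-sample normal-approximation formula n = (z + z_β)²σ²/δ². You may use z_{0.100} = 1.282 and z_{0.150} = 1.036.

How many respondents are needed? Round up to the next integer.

n = (z_α + z_β)² · σ² / δ²
  = (1.282 + 1.036)² · 462² / 144²
  = 5.3731 · 213444 / 20736
  = 55.31
Round up → n = 56.

n = 56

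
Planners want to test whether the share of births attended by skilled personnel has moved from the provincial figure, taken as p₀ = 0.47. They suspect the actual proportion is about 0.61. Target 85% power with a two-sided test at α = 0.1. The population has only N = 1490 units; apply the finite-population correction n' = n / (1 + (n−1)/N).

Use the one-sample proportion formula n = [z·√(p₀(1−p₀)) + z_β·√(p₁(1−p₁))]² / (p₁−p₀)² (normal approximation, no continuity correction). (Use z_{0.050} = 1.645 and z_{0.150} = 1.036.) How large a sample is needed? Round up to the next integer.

n = 85

n = [z_{α/2}·√(p₀q₀) + z_β·√(p₁q₁)]² / (p₁ − p₀)²
  = [1.645·√(0.47·0.53) + 1.036·√(0.61·0.39)]² / (0.14)²
  = [1.645·0.4991 + 1.036·0.4877]² / 0.0196
  = [1.3263]² / 0.0196
  = 89.75
Finite-population correction (N = 1490): 89.75 / (1 + (89.75 − 1)/1490) = 84.71.
Round up → n = 85.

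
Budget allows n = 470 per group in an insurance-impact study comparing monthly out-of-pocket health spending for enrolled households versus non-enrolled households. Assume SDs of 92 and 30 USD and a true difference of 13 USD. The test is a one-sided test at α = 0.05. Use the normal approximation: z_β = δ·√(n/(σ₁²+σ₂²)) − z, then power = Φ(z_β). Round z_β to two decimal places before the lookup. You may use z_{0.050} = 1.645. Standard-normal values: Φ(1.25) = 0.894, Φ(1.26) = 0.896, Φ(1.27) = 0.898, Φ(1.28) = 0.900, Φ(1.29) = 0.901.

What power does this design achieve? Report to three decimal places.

z_β = δ·√(n/(σ₁²+σ₂²)) − z_α
    = 13 · √(470/9364) − 1.645
    = 13 · 0.22404 − 1.645
    = 2.9125 − 1.645 = 1.2675 → 1.27
Power = Φ(1.27) = 0.898.

Power ≈ 0.898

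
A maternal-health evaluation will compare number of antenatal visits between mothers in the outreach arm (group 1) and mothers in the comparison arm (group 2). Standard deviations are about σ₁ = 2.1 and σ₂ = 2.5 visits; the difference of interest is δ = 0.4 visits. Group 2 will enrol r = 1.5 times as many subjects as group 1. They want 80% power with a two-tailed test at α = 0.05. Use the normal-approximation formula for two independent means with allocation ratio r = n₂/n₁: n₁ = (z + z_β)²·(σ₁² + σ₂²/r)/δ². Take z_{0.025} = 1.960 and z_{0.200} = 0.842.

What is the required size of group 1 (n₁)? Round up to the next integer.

n₁ = (z_{α/2} + z_β)² · (σ₁² + σ₂²/r) / δ²
   = (1.960 + 0.842)² · (2.1² + 2.5²/1.5) / 0.4²
   = 7.8512 · (4.41 + 4.1667) / 0.16
   = 7.8512 · 8.5767 / 0.16
   = 420.86
Round up → n₁ = 421; n₂ = r·n₁ = 1.5 × 421 = 632.

n₁ = 421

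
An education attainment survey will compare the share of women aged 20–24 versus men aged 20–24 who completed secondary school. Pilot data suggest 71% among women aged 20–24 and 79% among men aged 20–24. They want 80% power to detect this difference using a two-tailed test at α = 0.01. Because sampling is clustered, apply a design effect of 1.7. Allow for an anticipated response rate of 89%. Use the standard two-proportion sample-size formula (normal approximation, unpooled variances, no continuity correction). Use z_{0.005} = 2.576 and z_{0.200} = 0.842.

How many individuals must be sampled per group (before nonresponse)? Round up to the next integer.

n = (z_{α/2} + z_β)² · [p₁(1−p₁) + p₂(1−p₂)] / (p₁ − p₂)²
  = (2.576 + 0.842)² · (0.71·0.29 + 0.79·0.21) / (-0.08)²
  = (3.418)² · (0.2059 + 0.1659) / 0.0064
  = 11.6827 · 0.3718 / 0.0064
  = 678.69
Design effect: 1.7 × 678.69 = 1153.78.
Adjust for 89% response: 1153.78 / 0.89 = 1296.38.
Round up → n = 1297 per group.

n = 1297 per group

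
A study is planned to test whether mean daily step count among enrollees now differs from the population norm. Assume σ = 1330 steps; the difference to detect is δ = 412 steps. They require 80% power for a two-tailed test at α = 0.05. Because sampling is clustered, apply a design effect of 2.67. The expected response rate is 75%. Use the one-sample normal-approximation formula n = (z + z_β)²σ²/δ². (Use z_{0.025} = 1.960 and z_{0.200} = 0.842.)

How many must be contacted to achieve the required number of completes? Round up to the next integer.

n = (z_{α/2} + z_β)² · σ² / δ²
  = (1.960 + 0.842)² · 1330² / 412²
  = 7.8512 · 1768900 / 169744
  = 81.82
Design effect: 2.67 × 81.82 = 218.45.
Adjust for 75% response: 218.45 / 0.75 = 291.27.
Round up → n = 292.

n = 292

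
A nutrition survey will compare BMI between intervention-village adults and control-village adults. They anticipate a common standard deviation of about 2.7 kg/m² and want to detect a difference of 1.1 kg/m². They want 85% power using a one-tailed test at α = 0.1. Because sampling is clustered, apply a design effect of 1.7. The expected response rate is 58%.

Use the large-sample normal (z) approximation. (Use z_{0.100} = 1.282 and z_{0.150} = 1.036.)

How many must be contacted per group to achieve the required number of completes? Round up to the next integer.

n = (z_α + z_β)² · (σ₁² + σ₂²) / δ²
  = (1.282 + 1.036)² · (2·2.7² = 14.58) / 1.1²
  = 5.3731 · 14.58 / 1.21
  = 64.74
Design effect: 1.7 × 64.74 = 110.06.
Adjust for 58% response: 110.06 / 0.58 = 189.77.
Round up → n = 190 per group.

n = 190 per group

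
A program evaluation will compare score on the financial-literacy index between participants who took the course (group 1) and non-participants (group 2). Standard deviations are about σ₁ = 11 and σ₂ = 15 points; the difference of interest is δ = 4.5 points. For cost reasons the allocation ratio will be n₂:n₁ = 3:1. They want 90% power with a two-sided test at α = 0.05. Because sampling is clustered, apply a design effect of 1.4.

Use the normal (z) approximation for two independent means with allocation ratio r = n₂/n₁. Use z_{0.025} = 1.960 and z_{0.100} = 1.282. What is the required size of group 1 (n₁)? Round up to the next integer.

n₁ = 143

n₁ = (z_{α/2} + z_β)² · (σ₁² + σ₂²/r) / δ²
   = (1.960 + 1.282)² · (11² + 15²/3) / 4.5²
   = 10.5106 · (121 + 75) / 20.25
   = 10.5106 · 196 / 20.25
   = 101.73
Design effect: 1.4 × 101.73 = 142.42.
Round up → n₁ = 143; n₂ = r·n₁ = 3 × 143 = 429.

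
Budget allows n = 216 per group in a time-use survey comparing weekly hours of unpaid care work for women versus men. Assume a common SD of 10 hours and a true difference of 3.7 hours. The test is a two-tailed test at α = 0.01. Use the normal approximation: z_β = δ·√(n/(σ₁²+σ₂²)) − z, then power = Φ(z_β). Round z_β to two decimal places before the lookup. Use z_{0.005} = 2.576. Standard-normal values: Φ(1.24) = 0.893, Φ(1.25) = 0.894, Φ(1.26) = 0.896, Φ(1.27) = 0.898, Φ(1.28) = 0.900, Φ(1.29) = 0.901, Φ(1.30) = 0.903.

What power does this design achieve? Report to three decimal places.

z_β = δ·√(n/(σ₁²+σ₂²)) − z_{α/2}
    = 3.7 · √(216/200) − 2.576
    = 3.7 · 1.03923 − 2.576
    = 3.8452 − 2.576 = 1.2692 → 1.27
Power = Φ(1.27) = 0.898.

Power ≈ 0.898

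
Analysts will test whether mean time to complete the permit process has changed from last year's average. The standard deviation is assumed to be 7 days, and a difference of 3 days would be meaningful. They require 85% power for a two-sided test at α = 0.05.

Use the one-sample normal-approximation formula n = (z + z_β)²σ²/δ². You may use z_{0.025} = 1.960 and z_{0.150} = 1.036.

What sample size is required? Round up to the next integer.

n = (z_{α/2} + z_β)² · σ² / δ²
  = (1.960 + 1.036)² · 7² / 3²
  = 8.9760 · 49 / 9
  = 48.87
Round up → n = 49.

n = 49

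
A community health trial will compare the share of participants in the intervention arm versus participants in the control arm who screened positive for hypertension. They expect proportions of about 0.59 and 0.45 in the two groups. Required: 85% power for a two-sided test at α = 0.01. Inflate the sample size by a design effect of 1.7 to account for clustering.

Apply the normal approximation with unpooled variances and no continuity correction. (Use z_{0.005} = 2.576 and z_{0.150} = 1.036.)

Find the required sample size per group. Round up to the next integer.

n = (z_{α/2} + z_β)² · [p₁(1−p₁) + p₂(1−p₂)] / (p₁ − p₂)²
  = (2.576 + 1.036)² · (0.59·0.41 + 0.45·0.55) / (0.14)²
  = (3.612)² · (0.2419 + 0.2475) / 0.0196
  = 13.0465 · 0.4894 / 0.0196
  = 325.76
Design effect: 1.7 × 325.76 = 553.80.
Round up → n = 554 per group.

n = 554 per group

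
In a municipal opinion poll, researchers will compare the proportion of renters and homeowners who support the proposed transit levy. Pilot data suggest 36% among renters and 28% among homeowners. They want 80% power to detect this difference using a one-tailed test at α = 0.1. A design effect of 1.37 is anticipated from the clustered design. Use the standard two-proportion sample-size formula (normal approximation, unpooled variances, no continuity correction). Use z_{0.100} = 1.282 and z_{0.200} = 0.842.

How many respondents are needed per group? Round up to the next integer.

n = (z_α + z_β)² · [p₁(1−p₁) + p₂(1−p₂)] / (p₁ − p₂)²
  = (1.282 + 0.842)² · (0.36·0.64 + 0.28·0.72) / (0.08)²
  = (2.124)² · (0.2304 + 0.2016) / 0.0064
  = 4.5114 · 0.4320 / 0.0064
  = 304.52
Design effect: 1.37 × 304.52 = 417.19.
Round up → n = 418 per group.

n = 418 per group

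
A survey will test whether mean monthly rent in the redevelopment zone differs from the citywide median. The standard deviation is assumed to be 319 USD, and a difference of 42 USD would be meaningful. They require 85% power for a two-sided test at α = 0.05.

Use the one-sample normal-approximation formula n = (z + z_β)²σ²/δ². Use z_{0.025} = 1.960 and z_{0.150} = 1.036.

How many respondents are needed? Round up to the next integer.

n = (z_{α/2} + z_β)² · σ² / δ²
  = (1.960 + 1.036)² · 319² / 42²
  = 8.9760 · 101761 / 1764
  = 517.81
Round up → n = 518.

n = 518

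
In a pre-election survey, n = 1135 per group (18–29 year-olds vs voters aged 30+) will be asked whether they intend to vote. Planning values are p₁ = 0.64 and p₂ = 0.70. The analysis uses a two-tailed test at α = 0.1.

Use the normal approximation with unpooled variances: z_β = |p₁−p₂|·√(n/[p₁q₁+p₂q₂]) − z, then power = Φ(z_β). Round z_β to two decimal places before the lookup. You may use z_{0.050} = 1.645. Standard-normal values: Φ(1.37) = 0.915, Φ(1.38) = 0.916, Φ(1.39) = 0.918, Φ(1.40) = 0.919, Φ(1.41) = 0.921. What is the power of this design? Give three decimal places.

z_β = |p₁−p₂|·√(n/[p₁q₁+p₂q₂]) − z_{α/2}
    = 0.06 · √(1135/0.4404) − 1.645
    = 0.06 · 50.7662 − 1.645
    = 3.0460 − 1.645 = 1.4010 → 1.40
Power = Φ(1.40) = 0.919.

Power ≈ 0.919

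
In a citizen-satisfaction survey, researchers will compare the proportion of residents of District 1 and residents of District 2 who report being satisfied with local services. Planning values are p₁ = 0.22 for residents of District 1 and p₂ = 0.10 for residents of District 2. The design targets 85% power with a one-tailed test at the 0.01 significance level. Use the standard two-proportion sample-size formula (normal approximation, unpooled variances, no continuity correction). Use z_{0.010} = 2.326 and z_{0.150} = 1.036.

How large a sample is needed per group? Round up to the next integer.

n = (z_α + z_β)² · [p₁(1−p₁) + p₂(1−p₂)] / (p₁ − p₂)²
  = (2.326 + 1.036)² · (0.22·0.78 + 0.10·0.90) / (0.12)²
  = (3.362)² · (0.1716 + 0.0900) / 0.0144
  = 11.3030 · 0.2616 / 0.0144
  = 205.34
Round up → n = 206 per group.

n = 206 per group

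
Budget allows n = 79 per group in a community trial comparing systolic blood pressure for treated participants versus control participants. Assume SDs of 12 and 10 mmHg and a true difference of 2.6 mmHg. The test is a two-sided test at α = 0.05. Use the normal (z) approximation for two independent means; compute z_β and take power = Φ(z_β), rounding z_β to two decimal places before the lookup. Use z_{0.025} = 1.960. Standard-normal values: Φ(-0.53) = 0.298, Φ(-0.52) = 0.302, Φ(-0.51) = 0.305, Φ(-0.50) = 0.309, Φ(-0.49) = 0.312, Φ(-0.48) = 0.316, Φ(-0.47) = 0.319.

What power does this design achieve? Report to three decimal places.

z_β = δ·√(n/(σ₁²+σ₂²)) − z_{α/2}
    = 2.6 · √(79/244) − 1.960
    = 2.6 · 0.56901 − 1.960
    = 1.4794 − 1.960 = -0.4806 → -0.48
Power = Φ(-0.48) = 0.316.

Power ≈ 0.316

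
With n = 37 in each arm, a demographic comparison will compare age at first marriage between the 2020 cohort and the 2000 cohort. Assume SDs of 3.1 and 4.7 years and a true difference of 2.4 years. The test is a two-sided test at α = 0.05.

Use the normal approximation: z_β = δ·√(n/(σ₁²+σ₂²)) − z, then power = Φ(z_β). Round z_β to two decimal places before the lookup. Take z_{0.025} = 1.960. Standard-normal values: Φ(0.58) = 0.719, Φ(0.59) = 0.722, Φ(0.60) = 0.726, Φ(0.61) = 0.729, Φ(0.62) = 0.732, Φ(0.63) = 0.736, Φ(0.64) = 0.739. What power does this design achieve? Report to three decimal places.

z_β = δ·√(n/(σ₁²+σ₂²)) − z_{α/2}
    = 2.4 · √(37/31.7) − 1.960
    = 2.4 · 1.08037 − 1.960
    = 2.5929 − 1.960 = 0.6329 → 0.63
Power = Φ(0.63) = 0.736.

Power ≈ 0.736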